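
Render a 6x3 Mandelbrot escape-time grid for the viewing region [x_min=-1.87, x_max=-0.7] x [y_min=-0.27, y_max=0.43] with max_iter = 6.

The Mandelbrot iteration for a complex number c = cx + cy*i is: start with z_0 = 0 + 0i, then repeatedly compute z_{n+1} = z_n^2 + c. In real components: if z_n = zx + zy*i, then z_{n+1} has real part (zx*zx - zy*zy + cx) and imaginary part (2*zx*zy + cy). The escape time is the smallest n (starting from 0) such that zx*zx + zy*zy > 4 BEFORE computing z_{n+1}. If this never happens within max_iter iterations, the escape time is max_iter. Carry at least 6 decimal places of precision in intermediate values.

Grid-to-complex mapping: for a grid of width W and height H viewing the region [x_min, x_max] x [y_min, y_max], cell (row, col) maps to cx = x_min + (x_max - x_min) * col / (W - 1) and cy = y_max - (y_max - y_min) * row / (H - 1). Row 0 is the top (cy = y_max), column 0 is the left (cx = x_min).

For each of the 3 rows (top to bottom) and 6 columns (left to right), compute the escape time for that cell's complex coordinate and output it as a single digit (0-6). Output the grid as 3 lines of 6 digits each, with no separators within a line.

Answer: 334666
566666
345666

Derivation:
(row=0, col=0): c = -1.8700 + 0.4300i → escape time 3
(row=0, col=1): c = -1.6360 + 0.4300i → escape time 3
(row=0, col=2): c = -1.4020 + 0.4300i → escape time 4
(row=0, col=3): c = -1.1680 + 0.4300i → escape time 6
(row=0, col=4): c = -0.9340 + 0.4300i → escape time 6
(row=0, col=5): c = -0.7000 + 0.4300i → escape time 6
(row=1, col=0): c = -1.8700 + 0.0800i → escape time 5
(row=1, col=1): c = -1.6360 + 0.0800i → escape time 6
(row=1, col=2): c = -1.4020 + 0.0800i → escape time 6
(row=1, col=3): c = -1.1680 + 0.0800i → escape time 6
(row=1, col=4): c = -0.9340 + 0.0800i → escape time 6
(row=1, col=5): c = -0.7000 + 0.0800i → escape time 6
(row=2, col=0): c = -1.8700 + -0.2700i → escape time 3
(row=2, col=1): c = -1.6360 + -0.2700i → escape time 4
(row=2, col=2): c = -1.4020 + -0.2700i → escape time 5
(row=2, col=3): c = -1.1680 + -0.2700i → escape time 6
(row=2, col=4): c = -0.9340 + -0.2700i → escape time 6
(row=2, col=5): c = -0.7000 + -0.2700i → escape time 6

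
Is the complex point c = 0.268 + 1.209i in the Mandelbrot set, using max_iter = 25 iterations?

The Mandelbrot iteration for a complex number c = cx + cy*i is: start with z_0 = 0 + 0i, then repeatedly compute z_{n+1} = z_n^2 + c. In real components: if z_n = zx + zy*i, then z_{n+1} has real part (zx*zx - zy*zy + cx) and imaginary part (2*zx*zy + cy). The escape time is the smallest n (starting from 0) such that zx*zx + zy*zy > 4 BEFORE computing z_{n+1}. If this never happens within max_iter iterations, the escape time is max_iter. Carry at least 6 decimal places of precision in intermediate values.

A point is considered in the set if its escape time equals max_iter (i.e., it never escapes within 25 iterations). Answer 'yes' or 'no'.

Answer: no

Derivation:
z_0 = 0 + 0i, c = 0.2680 + 1.2090i
Iter 1: z = 0.2680 + 1.2090i, |z|^2 = 1.5335
Iter 2: z = -1.1219 + 1.8570i, |z|^2 = 4.7071
Escaped at iteration 2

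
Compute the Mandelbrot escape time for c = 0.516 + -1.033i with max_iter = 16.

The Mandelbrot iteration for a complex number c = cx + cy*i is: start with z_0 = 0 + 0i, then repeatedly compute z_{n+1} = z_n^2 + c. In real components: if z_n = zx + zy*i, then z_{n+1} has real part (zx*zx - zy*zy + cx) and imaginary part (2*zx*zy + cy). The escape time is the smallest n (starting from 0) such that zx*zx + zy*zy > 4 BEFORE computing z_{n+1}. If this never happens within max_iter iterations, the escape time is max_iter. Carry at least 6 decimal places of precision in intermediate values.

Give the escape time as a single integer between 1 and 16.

Answer: 2

Derivation:
z_0 = 0 + 0i, c = 0.5160 + -1.0330i
Iter 1: z = 0.5160 + -1.0330i, |z|^2 = 1.3333
Iter 2: z = -0.2848 + -2.0991i, |z|^2 = 4.4872
Escaped at iteration 2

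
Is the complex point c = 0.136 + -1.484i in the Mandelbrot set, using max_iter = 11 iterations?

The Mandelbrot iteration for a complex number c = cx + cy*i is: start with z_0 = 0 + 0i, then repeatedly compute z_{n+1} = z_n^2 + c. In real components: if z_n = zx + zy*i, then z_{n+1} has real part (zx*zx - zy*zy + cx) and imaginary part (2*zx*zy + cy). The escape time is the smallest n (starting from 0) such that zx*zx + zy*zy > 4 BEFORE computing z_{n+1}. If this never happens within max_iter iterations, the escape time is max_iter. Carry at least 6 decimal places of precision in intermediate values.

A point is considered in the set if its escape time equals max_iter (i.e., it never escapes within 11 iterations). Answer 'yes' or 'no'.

Answer: no

Derivation:
z_0 = 0 + 0i, c = 0.1360 + -1.4840i
Iter 1: z = 0.1360 + -1.4840i, |z|^2 = 2.2208
Iter 2: z = -2.0478 + -1.8876i, |z|^2 = 7.7565
Escaped at iteration 2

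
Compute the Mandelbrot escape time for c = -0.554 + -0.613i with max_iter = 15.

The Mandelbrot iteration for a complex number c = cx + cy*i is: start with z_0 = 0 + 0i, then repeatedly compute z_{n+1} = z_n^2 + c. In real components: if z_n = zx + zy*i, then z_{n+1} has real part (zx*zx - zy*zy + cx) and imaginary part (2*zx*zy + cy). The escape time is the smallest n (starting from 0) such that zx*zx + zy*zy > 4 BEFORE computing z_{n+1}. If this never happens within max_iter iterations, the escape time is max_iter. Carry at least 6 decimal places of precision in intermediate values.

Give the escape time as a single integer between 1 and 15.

z_0 = 0 + 0i, c = -0.5540 + -0.6130i
Iter 1: z = -0.5540 + -0.6130i, |z|^2 = 0.6827
Iter 2: z = -0.6229 + 0.0662i, |z|^2 = 0.3923
Iter 3: z = -0.1704 + -0.6955i, |z|^2 = 0.5127
Iter 4: z = -1.0086 + -0.3759i, |z|^2 = 1.1587
Iter 5: z = 0.3220 + 0.1454i, |z|^2 = 0.1248
Iter 6: z = -0.4714 + -0.5194i, |z|^2 = 0.4920
Iter 7: z = -0.6015 + -0.1233i, |z|^2 = 0.3770
Iter 8: z = -0.2074 + -0.4647i, |z|^2 = 0.2589
Iter 9: z = -0.7269 + -0.4203i, |z|^2 = 0.7050
Iter 10: z = -0.2022 + -0.0020i, |z|^2 = 0.0409
Iter 11: z = -0.5131 + -0.6122i, |z|^2 = 0.6381
Iter 12: z = -0.6655 + 0.0153i, |z|^2 = 0.4431
Iter 13: z = -0.1114 + -0.6333i, |z|^2 = 0.4135
Iter 14: z = -0.9427 + -0.4720i, |z|^2 = 1.1114

Answer: 15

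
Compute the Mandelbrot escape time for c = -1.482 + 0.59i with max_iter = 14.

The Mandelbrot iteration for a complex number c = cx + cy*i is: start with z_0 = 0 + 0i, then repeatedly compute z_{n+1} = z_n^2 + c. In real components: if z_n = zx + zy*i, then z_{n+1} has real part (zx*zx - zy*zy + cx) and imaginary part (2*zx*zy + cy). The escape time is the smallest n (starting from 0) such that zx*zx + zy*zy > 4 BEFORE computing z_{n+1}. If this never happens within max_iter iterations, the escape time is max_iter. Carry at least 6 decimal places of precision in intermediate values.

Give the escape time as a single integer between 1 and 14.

z_0 = 0 + 0i, c = -1.4820 + 0.5900i
Iter 1: z = -1.4820 + 0.5900i, |z|^2 = 2.5444
Iter 2: z = 0.3662 + -1.1588i, |z|^2 = 1.4768
Iter 3: z = -2.6906 + -0.2587i, |z|^2 = 7.3063
Escaped at iteration 3

Answer: 3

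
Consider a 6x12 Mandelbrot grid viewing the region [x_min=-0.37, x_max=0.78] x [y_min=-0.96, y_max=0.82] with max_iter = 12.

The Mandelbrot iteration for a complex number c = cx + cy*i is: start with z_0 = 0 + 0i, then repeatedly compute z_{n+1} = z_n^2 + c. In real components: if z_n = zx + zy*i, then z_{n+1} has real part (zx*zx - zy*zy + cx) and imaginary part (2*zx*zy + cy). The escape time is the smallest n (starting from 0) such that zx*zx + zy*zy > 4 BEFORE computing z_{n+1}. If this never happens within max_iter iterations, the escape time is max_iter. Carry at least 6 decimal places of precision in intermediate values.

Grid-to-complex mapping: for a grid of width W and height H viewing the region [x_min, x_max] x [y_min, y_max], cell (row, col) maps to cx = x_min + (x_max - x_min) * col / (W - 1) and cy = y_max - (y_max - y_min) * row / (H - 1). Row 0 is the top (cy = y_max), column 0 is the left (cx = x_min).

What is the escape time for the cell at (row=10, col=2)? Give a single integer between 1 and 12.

z_0 = 0 + 0i, c = 0.0900 + -0.7982i
Iter 1: z = 0.0900 + -0.7982i, |z|^2 = 0.6452
Iter 2: z = -0.5390 + -0.9419i, |z|^2 = 1.1776
Iter 3: z = -0.5066 + 0.2171i, |z|^2 = 0.3038
Iter 4: z = 0.2995 + -1.0182i, |z|^2 = 1.1263
Iter 5: z = -0.8570 + -1.4080i, |z|^2 = 2.7169
Iter 6: z = -1.1581 + 1.6151i, |z|^2 = 3.9496
Iter 7: z = -1.1773 + -4.5390i, |z|^2 = 21.9883
Escaped at iteration 7

Answer: 7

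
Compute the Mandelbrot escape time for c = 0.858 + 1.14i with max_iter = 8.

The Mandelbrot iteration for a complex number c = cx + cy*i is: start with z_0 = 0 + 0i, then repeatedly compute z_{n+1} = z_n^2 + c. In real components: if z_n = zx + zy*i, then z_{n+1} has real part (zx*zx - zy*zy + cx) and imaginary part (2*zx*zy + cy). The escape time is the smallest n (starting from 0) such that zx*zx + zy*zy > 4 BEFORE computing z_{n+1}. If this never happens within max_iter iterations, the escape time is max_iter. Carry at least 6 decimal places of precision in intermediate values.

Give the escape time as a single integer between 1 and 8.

z_0 = 0 + 0i, c = 0.8580 + 1.1400i
Iter 1: z = 0.8580 + 1.1400i, |z|^2 = 2.0358
Iter 2: z = 0.2946 + 3.0962i, |z|^2 = 9.6735
Escaped at iteration 2

Answer: 2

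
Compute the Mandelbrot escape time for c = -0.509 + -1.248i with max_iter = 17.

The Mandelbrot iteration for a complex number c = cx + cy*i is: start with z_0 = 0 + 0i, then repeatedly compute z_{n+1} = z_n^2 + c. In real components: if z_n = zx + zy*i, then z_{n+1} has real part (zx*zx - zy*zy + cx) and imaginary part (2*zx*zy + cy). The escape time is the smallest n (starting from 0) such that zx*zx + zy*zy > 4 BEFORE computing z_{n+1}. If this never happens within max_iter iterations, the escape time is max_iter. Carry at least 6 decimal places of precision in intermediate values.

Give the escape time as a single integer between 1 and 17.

Answer: 3

Derivation:
z_0 = 0 + 0i, c = -0.5090 + -1.2480i
Iter 1: z = -0.5090 + -1.2480i, |z|^2 = 1.8166
Iter 2: z = -1.8074 + 0.0225i, |z|^2 = 3.2673
Iter 3: z = 2.7573 + -1.3292i, |z|^2 = 9.3693
Escaped at iteration 3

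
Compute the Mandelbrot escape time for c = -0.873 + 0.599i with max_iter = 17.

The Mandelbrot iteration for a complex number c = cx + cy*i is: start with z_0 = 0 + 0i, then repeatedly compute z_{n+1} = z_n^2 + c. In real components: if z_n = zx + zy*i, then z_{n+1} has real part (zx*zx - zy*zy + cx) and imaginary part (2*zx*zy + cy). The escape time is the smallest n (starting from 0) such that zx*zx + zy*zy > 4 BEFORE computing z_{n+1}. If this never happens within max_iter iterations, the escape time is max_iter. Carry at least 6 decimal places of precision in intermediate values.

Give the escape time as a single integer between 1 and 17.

z_0 = 0 + 0i, c = -0.8730 + 0.5990i
Iter 1: z = -0.8730 + 0.5990i, |z|^2 = 1.1209
Iter 2: z = -0.4697 + -0.4469i, |z|^2 = 0.4203
Iter 3: z = -0.8521 + 1.0187i, |z|^2 = 1.7639
Iter 4: z = -1.1848 + -1.1371i, |z|^2 = 2.6968
Iter 5: z = -0.7623 + 3.2935i, |z|^2 = 11.4285
Escaped at iteration 5

Answer: 5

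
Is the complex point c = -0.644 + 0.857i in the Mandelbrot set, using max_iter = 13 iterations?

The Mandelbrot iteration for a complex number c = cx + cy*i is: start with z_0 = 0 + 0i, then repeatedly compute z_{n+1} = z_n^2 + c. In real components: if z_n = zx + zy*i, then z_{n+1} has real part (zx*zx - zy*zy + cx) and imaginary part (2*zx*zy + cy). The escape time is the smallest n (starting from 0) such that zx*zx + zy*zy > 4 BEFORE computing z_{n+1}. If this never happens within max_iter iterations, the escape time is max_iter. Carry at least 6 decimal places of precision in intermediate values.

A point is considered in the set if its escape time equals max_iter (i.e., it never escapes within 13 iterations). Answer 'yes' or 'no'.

Answer: no

Derivation:
z_0 = 0 + 0i, c = -0.6440 + 0.8570i
Iter 1: z = -0.6440 + 0.8570i, |z|^2 = 1.1492
Iter 2: z = -0.9637 + -0.2468i, |z|^2 = 0.9897
Iter 3: z = 0.2238 + 1.3327i, |z|^2 = 1.8262
Iter 4: z = -2.3700 + 1.4536i, |z|^2 = 7.7300
Escaped at iteration 4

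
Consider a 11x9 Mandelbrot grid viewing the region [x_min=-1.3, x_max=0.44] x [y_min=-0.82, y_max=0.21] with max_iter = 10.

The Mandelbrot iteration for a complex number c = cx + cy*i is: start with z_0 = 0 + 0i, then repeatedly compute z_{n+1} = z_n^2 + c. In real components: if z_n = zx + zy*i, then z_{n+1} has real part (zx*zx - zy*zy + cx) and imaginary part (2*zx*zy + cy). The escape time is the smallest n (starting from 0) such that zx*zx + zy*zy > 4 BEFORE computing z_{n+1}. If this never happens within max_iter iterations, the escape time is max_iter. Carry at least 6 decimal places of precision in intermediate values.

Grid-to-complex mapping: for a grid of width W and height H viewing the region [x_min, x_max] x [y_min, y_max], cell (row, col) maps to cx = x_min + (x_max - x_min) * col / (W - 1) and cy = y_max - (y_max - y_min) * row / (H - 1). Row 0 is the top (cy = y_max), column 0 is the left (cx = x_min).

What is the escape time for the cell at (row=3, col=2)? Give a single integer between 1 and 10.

z_0 = 0 + 0i, c = -0.9520 + -0.1762i
Iter 1: z = -0.9520 + -0.1762i, |z|^2 = 0.9374
Iter 2: z = -0.0768 + 0.1593i, |z|^2 = 0.0313
Iter 3: z = -0.9715 + -0.2007i, |z|^2 = 0.9841
Iter 4: z = -0.0485 + 0.2137i, |z|^2 = 0.0480
Iter 5: z = -0.9953 + -0.1970i, |z|^2 = 1.0295
Iter 6: z = -0.0001 + 0.2159i, |z|^2 = 0.0466
Iter 7: z = -0.9986 + -0.1763i, |z|^2 = 1.0283
Iter 8: z = 0.0141 + 0.1759i, |z|^2 = 0.0311
Iter 9: z = -0.9827 + -0.1713i, |z|^2 = 0.9951

Answer: 10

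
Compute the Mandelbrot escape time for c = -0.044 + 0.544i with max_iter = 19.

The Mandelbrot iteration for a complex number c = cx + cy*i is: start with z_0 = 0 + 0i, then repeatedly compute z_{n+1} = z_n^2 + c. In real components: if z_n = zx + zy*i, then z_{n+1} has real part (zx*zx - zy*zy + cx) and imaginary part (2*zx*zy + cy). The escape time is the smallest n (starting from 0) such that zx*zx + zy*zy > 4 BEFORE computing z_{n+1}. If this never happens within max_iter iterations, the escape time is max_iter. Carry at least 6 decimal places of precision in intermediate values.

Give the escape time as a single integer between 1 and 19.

z_0 = 0 + 0i, c = -0.0440 + 0.5440i
Iter 1: z = -0.0440 + 0.5440i, |z|^2 = 0.2979
Iter 2: z = -0.3380 + 0.4961i, |z|^2 = 0.3604
Iter 3: z = -0.1759 + 0.2086i, |z|^2 = 0.0745
Iter 4: z = -0.0566 + 0.4706i, |z|^2 = 0.2247
Iter 5: z = -0.2623 + 0.4907i, |z|^2 = 0.3096
Iter 6: z = -0.2160 + 0.2866i, |z|^2 = 0.1288
Iter 7: z = -0.0795 + 0.4202i, |z|^2 = 0.1829
Iter 8: z = -0.2142 + 0.4772i, |z|^2 = 0.2736
Iter 9: z = -0.2259 + 0.3395i, |z|^2 = 0.1663
Iter 10: z = -0.1083 + 0.3906i, |z|^2 = 0.1643
Iter 11: z = -0.1849 + 0.4594i, |z|^2 = 0.2452
Iter 12: z = -0.2209 + 0.3741i, |z|^2 = 0.1888
Iter 13: z = -0.1352 + 0.3787i, |z|^2 = 0.1617
Iter 14: z = -0.1692 + 0.4416i, |z|^2 = 0.2236
Iter 15: z = -0.2104 + 0.3946i, |z|^2 = 0.2000
Iter 16: z = -0.1554 + 0.3780i, |z|^2 = 0.1670
Iter 17: z = -0.1627 + 0.4265i, |z|^2 = 0.2084
Iter 18: z = -0.1994 + 0.4052i, |z|^2 = 0.2040

Answer: 19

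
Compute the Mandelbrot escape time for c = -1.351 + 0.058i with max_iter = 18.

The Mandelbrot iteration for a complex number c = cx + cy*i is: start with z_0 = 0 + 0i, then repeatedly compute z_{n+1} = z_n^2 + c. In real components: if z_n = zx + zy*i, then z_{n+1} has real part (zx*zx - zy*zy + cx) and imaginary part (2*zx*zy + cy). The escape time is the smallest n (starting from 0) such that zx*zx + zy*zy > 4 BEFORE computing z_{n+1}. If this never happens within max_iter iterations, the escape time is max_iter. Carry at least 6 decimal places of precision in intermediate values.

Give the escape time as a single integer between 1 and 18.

Answer: 18

Derivation:
z_0 = 0 + 0i, c = -1.3510 + 0.0580i
Iter 1: z = -1.3510 + 0.0580i, |z|^2 = 1.8286
Iter 2: z = 0.4708 + -0.0987i, |z|^2 = 0.2314
Iter 3: z = -1.1391 + -0.0350i, |z|^2 = 1.2987
Iter 4: z = -0.0548 + 0.1376i, |z|^2 = 0.0219
Iter 5: z = -1.3669 + 0.0429i, |z|^2 = 1.8704
Iter 6: z = 0.5157 + -0.0593i, |z|^2 = 0.2695
Iter 7: z = -1.0886 + -0.0032i, |z|^2 = 1.1850
Iter 8: z = -0.1660 + 0.0650i, |z|^2 = 0.0318
Iter 9: z = -1.3277 + 0.0364i, |z|^2 = 1.7640
Iter 10: z = 0.4104 + -0.0387i, |z|^2 = 0.1699
Iter 11: z = -1.1841 + 0.0262i, |z|^2 = 1.4028
Iter 12: z = 0.0504 + -0.0041i, |z|^2 = 0.0026
Iter 13: z = -1.3485 + 0.0576i, |z|^2 = 1.8217
Iter 14: z = 0.4641 + -0.0973i, |z|^2 = 0.2248
Iter 15: z = -1.1451 + -0.0323i, |z|^2 = 1.3123
Iter 16: z = -0.0408 + 0.1320i, |z|^2 = 0.0191
Iter 17: z = -1.3668 + 0.0472i, |z|^2 = 1.8703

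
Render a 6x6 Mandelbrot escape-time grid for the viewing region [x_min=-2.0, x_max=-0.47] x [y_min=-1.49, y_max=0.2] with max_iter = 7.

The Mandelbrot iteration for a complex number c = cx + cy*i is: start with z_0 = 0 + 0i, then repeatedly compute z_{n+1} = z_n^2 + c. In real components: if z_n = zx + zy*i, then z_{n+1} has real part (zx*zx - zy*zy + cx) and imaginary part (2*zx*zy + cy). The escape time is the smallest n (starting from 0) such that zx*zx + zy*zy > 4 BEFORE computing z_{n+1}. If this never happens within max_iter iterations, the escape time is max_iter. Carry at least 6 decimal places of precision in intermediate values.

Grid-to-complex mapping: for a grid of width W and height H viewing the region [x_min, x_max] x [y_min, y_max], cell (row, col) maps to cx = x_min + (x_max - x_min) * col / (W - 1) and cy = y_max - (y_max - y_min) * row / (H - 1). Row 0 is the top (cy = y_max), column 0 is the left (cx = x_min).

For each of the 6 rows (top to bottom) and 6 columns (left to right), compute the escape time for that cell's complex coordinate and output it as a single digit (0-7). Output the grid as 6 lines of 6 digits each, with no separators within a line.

Answer: 147777
147777
133567
123345
112333
111222

Derivation:
(row=0, col=0): c = -2.0000 + 0.2000i → escape time 1
(row=0, col=1): c = -1.6940 + 0.2000i → escape time 4
(row=0, col=2): c = -1.3880 + 0.2000i → escape time 7
(row=0, col=3): c = -1.0820 + 0.2000i → escape time 7
(row=0, col=4): c = -0.7760 + 0.2000i → escape time 7
(row=0, col=5): c = -0.4700 + 0.2000i → escape time 7
(row=1, col=0): c = -2.0000 + -0.1380i → escape time 1
(row=1, col=1): c = -1.6940 + -0.1380i → escape time 4
(row=1, col=2): c = -1.3880 + -0.1380i → escape time 7
(row=1, col=3): c = -1.0820 + -0.1380i → escape time 7
(row=1, col=4): c = -0.7760 + -0.1380i → escape time 7
(row=1, col=5): c = -0.4700 + -0.1380i → escape time 7
(row=2, col=0): c = -2.0000 + -0.4760i → escape time 1
(row=2, col=1): c = -1.6940 + -0.4760i → escape time 3
(row=2, col=2): c = -1.3880 + -0.4760i → escape time 3
(row=2, col=3): c = -1.0820 + -0.4760i → escape time 5
(row=2, col=4): c = -0.7760 + -0.4760i → escape time 6
(row=2, col=5): c = -0.4700 + -0.4760i → escape time 7
(row=3, col=0): c = -2.0000 + -0.8140i → escape time 1
(row=3, col=1): c = -1.6940 + -0.8140i → escape time 2
(row=3, col=2): c = -1.3880 + -0.8140i → escape time 3
(row=3, col=3): c = -1.0820 + -0.8140i → escape time 3
(row=3, col=4): c = -0.7760 + -0.8140i → escape time 4
(row=3, col=5): c = -0.4700 + -0.8140i → escape time 5
(row=4, col=0): c = -2.0000 + -1.1520i → escape time 1
(row=4, col=1): c = -1.6940 + -1.1520i → escape time 1
(row=4, col=2): c = -1.3880 + -1.1520i → escape time 2
(row=4, col=3): c = -1.0820 + -1.1520i → escape time 3
(row=4, col=4): c = -0.7760 + -1.1520i → escape time 3
(row=4, col=5): c = -0.4700 + -1.1520i → escape time 3
(row=5, col=0): c = -2.0000 + -1.4900i → escape time 1
(row=5, col=1): c = -1.6940 + -1.4900i → escape time 1
(row=5, col=2): c = -1.3880 + -1.4900i → escape time 1
(row=5, col=3): c = -1.0820 + -1.4900i → escape time 2
(row=5, col=4): c = -0.7760 + -1.4900i → escape time 2
(row=5, col=5): c = -0.4700 + -1.4900i → escape time 2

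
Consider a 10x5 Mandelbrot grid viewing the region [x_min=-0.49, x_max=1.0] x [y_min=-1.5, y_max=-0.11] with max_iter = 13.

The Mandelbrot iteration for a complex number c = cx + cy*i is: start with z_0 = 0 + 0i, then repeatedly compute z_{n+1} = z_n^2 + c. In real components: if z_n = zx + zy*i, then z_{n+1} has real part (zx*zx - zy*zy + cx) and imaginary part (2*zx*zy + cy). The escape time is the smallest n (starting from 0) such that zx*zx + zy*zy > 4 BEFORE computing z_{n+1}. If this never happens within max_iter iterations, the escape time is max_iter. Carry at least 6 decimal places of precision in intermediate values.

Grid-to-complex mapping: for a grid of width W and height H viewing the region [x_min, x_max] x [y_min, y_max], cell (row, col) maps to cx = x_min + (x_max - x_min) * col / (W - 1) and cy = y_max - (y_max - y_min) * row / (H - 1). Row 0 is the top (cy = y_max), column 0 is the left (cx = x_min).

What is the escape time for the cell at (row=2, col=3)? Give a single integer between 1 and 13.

z_0 = 0 + 0i, c = 0.0067 + -0.8050i
Iter 1: z = 0.0067 + -0.8050i, |z|^2 = 0.6481
Iter 2: z = -0.6413 + -0.8157i, |z|^2 = 1.0767
Iter 3: z = -0.2475 + 0.2413i, |z|^2 = 0.1195
Iter 4: z = 0.0097 + -0.9244i, |z|^2 = 0.8546
Iter 5: z = -0.8478 + -0.8229i, |z|^2 = 1.3959
Iter 6: z = 0.0482 + 0.5903i, |z|^2 = 0.3508
Iter 7: z = -0.3395 + -0.7481i, |z|^2 = 0.6749
Iter 8: z = -0.4377 + -0.2971i, |z|^2 = 0.2798
Iter 9: z = 0.1100 + -0.5450i, |z|^2 = 0.3091
Iter 10: z = -0.2782 + -0.9249i, |z|^2 = 0.9328
Iter 11: z = -0.7713 + -0.2904i, |z|^2 = 0.6792
Iter 12: z = 0.5172 + -0.3571i, |z|^2 = 0.3950

Answer: 13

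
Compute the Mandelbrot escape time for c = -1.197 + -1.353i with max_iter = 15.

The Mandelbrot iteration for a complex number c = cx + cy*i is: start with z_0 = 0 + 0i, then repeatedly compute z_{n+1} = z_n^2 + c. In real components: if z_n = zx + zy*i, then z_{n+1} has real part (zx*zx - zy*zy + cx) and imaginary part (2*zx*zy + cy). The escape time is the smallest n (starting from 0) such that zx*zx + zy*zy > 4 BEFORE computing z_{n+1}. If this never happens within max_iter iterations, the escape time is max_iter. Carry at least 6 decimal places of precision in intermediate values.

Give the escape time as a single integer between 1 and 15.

Answer: 2

Derivation:
z_0 = 0 + 0i, c = -1.1970 + -1.3530i
Iter 1: z = -1.1970 + -1.3530i, |z|^2 = 3.2634
Iter 2: z = -1.5948 + 1.8861i, |z|^2 = 6.1007
Escaped at iteration 2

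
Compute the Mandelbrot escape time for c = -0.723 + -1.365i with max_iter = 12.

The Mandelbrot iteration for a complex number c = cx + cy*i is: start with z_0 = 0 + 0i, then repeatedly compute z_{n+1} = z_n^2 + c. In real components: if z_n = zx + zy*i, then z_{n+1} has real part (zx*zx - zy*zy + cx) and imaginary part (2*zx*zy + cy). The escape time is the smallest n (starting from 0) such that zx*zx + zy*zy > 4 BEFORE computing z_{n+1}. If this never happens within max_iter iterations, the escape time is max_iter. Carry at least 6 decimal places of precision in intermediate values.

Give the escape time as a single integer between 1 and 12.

z_0 = 0 + 0i, c = -0.7230 + -1.3650i
Iter 1: z = -0.7230 + -1.3650i, |z|^2 = 2.3860
Iter 2: z = -2.0635 + 0.6088i, |z|^2 = 4.6286
Escaped at iteration 2

Answer: 2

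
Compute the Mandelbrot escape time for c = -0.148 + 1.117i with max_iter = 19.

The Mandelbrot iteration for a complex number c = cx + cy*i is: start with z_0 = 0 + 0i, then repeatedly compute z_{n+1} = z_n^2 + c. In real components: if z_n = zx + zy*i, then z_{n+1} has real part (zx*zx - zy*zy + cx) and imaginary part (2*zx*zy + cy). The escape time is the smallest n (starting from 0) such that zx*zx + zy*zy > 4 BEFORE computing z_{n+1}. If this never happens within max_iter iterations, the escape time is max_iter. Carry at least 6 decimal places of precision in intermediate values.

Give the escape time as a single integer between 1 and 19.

Answer: 6

Derivation:
z_0 = 0 + 0i, c = -0.1480 + 1.1170i
Iter 1: z = -0.1480 + 1.1170i, |z|^2 = 1.2696
Iter 2: z = -1.3738 + 0.7864i, |z|^2 = 2.5057
Iter 3: z = 1.1209 + -1.0436i, |z|^2 = 2.3455
Iter 4: z = 0.0193 + -1.2226i, |z|^2 = 1.4950
Iter 5: z = -1.6423 + 1.0697i, |z|^2 = 3.8414
Iter 6: z = 1.4048 + -2.3966i, |z|^2 = 7.7172
Escaped at iteration 6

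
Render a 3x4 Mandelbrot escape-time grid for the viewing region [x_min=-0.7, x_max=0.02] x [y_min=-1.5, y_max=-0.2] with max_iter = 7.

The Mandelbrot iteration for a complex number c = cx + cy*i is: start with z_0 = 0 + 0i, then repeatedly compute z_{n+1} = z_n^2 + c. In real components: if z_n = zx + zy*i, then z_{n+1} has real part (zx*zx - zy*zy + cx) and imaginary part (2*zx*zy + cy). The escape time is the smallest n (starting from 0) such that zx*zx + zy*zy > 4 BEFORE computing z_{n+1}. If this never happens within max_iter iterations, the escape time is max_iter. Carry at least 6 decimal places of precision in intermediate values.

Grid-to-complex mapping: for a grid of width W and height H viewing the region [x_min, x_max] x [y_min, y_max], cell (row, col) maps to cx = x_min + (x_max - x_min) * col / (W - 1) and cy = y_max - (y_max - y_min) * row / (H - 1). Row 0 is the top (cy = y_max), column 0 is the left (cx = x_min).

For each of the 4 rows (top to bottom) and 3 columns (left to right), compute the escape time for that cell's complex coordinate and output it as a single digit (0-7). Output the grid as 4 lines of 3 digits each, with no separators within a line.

Answer: 777
677
344
222

Derivation:
(row=0, col=0): c = -0.7000 + -0.2000i → escape time 7
(row=0, col=1): c = -0.3400 + -0.2000i → escape time 7
(row=0, col=2): c = 0.0200 + -0.2000i → escape time 7
(row=1, col=0): c = -0.7000 + -0.6333i → escape time 6
(row=1, col=1): c = -0.3400 + -0.6333i → escape time 7
(row=1, col=2): c = 0.0200 + -0.6333i → escape time 7
(row=2, col=0): c = -0.7000 + -1.0667i → escape time 3
(row=2, col=1): c = -0.3400 + -1.0667i → escape time 4
(row=2, col=2): c = 0.0200 + -1.0667i → escape time 4
(row=3, col=0): c = -0.7000 + -1.5000i → escape time 2
(row=3, col=1): c = -0.3400 + -1.5000i → escape time 2
(row=3, col=2): c = 0.0200 + -1.5000i → escape time 2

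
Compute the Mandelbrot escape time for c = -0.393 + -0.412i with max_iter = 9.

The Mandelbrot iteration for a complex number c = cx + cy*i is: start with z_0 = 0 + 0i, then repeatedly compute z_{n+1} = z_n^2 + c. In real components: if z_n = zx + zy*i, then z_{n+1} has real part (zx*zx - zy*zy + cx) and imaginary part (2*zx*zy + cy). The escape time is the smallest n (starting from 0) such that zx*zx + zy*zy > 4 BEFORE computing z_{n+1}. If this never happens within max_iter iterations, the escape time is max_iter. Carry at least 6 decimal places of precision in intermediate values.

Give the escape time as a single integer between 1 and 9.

Answer: 9

Derivation:
z_0 = 0 + 0i, c = -0.3930 + -0.4120i
Iter 1: z = -0.3930 + -0.4120i, |z|^2 = 0.3242
Iter 2: z = -0.4083 + -0.0882i, |z|^2 = 0.1745
Iter 3: z = -0.2341 + -0.3400i, |z|^2 = 0.1704
Iter 4: z = -0.4538 + -0.2528i, |z|^2 = 0.2699
Iter 5: z = -0.2510 + -0.1825i, |z|^2 = 0.0963
Iter 6: z = -0.3633 + -0.3204i, |z|^2 = 0.2346
Iter 7: z = -0.3636 + -0.1792i, |z|^2 = 0.1643
Iter 8: z = -0.2929 + -0.2817i, |z|^2 = 0.1651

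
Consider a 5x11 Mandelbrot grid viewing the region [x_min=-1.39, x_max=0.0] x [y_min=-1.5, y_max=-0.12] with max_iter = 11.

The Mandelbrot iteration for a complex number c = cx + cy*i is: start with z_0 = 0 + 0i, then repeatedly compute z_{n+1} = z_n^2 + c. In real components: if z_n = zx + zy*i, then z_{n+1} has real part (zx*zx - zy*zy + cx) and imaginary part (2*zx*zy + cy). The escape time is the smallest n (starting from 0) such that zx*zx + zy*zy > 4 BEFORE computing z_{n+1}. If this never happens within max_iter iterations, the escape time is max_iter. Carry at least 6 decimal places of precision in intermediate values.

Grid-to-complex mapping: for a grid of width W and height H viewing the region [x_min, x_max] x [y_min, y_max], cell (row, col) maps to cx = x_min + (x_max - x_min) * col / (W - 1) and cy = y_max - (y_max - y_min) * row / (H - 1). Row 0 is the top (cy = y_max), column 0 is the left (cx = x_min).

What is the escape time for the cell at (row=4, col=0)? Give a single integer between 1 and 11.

z_0 = 0 + 0i, c = -1.3900 + -0.6720i
Iter 1: z = -1.3900 + -0.6720i, |z|^2 = 2.3837
Iter 2: z = 0.0905 + 1.1962i, |z|^2 = 1.4390
Iter 3: z = -2.8126 + -0.4555i, |z|^2 = 8.1182
Escaped at iteration 3

Answer: 3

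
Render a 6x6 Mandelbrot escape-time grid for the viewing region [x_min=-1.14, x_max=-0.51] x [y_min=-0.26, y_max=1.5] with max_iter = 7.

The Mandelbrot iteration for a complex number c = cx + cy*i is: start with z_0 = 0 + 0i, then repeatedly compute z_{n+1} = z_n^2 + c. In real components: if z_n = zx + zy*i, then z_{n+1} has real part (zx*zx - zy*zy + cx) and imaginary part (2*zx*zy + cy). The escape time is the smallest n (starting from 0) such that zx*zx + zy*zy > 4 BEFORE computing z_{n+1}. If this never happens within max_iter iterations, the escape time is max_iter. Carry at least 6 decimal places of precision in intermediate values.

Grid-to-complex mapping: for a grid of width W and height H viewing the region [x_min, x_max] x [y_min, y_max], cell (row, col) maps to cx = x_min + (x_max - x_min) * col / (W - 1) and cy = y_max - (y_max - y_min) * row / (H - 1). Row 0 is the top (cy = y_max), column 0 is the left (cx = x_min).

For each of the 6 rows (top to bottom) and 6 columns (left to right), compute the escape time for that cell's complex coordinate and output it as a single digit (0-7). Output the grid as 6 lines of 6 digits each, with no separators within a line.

(row=0, col=0): c = -1.1400 + 1.5000i → escape time 2
(row=0, col=1): c = -1.0140 + 1.5000i → escape time 2
(row=0, col=2): c = -0.8880 + 1.5000i → escape time 2
(row=0, col=3): c = -0.7620 + 1.5000i → escape time 2
(row=0, col=4): c = -0.6360 + 1.5000i → escape time 2
(row=0, col=5): c = -0.5100 + 1.5000i → escape time 2
(row=1, col=0): c = -1.1400 + 1.1480i → escape time 3
(row=1, col=1): c = -1.0140 + 1.1480i → escape time 3
(row=1, col=2): c = -0.8880 + 1.1480i → escape time 3
(row=1, col=3): c = -0.7620 + 1.1480i → escape time 3
(row=1, col=4): c = -0.6360 + 1.1480i → escape time 3
(row=1, col=5): c = -0.5100 + 1.1480i → escape time 3
(row=2, col=0): c = -1.1400 + 0.7960i → escape time 3
(row=2, col=1): c = -1.0140 + 0.7960i → escape time 3
(row=2, col=2): c = -0.8880 + 0.7960i → escape time 4
(row=2, col=3): c = -0.7620 + 0.7960i → escape time 4
(row=2, col=4): c = -0.6360 + 0.7960i → escape time 4
(row=2, col=5): c = -0.5100 + 0.7960i → escape time 5
(row=3, col=0): c = -1.1400 + 0.4440i → escape time 6
(row=3, col=1): c = -1.0140 + 0.4440i → escape time 5
(row=3, col=2): c = -0.8880 + 0.4440i → escape time 6
(row=3, col=3): c = -0.7620 + 0.4440i → escape time 7
(row=3, col=4): c = -0.6360 + 0.4440i → escape time 7
(row=3, col=5): c = -0.5100 + 0.4440i → escape time 7
(row=4, col=0): c = -1.1400 + 0.0920i → escape time 7
(row=4, col=1): c = -1.0140 + 0.0920i → escape time 7
(row=4, col=2): c = -0.8880 + 0.0920i → escape time 7
(row=4, col=3): c = -0.7620 + 0.0920i → escape time 7
(row=4, col=4): c = -0.6360 + 0.0920i → escape time 7
(row=4, col=5): c = -0.5100 + 0.0920i → escape time 7
(row=5, col=0): c = -1.1400 + -0.2600i → escape time 7
(row=5, col=1): c = -1.0140 + -0.2600i → escape time 7
(row=5, col=2): c = -0.8880 + -0.2600i → escape time 7
(row=5, col=3): c = -0.7620 + -0.2600i → escape time 7
(row=5, col=4): c = -0.6360 + -0.2600i → escape time 7
(row=5, col=5): c = -0.5100 + -0.2600i → escape time 7

Answer: 222222
333333
334445
656777
777777
777777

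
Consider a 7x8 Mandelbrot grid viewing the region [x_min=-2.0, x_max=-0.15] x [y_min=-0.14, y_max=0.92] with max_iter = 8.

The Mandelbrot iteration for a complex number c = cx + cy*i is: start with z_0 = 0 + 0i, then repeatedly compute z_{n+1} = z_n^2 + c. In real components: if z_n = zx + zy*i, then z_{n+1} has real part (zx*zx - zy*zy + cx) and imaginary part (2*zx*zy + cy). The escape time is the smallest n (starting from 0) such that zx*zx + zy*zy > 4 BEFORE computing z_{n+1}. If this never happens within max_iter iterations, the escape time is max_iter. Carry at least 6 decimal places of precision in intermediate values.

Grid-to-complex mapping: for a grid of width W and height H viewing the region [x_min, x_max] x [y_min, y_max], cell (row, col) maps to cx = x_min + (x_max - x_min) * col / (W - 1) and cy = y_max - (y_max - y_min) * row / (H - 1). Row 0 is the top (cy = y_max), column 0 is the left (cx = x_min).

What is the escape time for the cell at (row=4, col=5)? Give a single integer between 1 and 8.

Answer: 8

Derivation:
z_0 = 0 + 0i, c = -0.4583 + 0.3143i
Iter 1: z = -0.4583 + 0.3143i, |z|^2 = 0.3088
Iter 2: z = -0.3470 + 0.0262i, |z|^2 = 0.1211
Iter 3: z = -0.3386 + 0.2961i, |z|^2 = 0.2023
Iter 4: z = -0.4314 + 0.1138i, |z|^2 = 0.1990
Iter 5: z = -0.2852 + 0.2161i, |z|^2 = 0.1280
Iter 6: z = -0.4237 + 0.1910i, |z|^2 = 0.2160
Iter 7: z = -0.3153 + 0.1524i, |z|^2 = 0.1226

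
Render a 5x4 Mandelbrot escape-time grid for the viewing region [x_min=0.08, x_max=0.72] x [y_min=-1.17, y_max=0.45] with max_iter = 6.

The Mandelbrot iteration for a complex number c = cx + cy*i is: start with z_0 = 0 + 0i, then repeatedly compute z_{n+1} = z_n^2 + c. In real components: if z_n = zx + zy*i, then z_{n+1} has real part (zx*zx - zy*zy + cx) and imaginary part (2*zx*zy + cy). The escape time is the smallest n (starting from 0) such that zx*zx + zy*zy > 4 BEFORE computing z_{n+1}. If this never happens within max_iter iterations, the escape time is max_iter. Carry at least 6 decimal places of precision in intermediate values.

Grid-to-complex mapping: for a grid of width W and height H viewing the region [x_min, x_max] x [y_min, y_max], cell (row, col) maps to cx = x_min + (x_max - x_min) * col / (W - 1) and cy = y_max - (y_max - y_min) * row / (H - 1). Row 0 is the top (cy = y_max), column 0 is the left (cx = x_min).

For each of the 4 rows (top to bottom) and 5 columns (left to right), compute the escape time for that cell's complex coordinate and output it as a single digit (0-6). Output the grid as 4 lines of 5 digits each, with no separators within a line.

Answer: 66643
66643
66633
32222

Derivation:
(row=0, col=0): c = 0.0800 + 0.4500i → escape time 6
(row=0, col=1): c = 0.2400 + 0.4500i → escape time 6
(row=0, col=2): c = 0.4000 + 0.4500i → escape time 6
(row=0, col=3): c = 0.5600 + 0.4500i → escape time 4
(row=0, col=4): c = 0.7200 + 0.4500i → escape time 3
(row=1, col=0): c = 0.0800 + -0.0900i → escape time 6
(row=1, col=1): c = 0.2400 + -0.0900i → escape time 6
(row=1, col=2): c = 0.4000 + -0.0900i → escape time 6
(row=1, col=3): c = 0.5600 + -0.0900i → escape time 4
(row=1, col=4): c = 0.7200 + -0.0900i → escape time 3
(row=2, col=0): c = 0.0800 + -0.6300i → escape time 6
(row=2, col=1): c = 0.2400 + -0.6300i → escape time 6
(row=2, col=2): c = 0.4000 + -0.6300i → escape time 6
(row=2, col=3): c = 0.5600 + -0.6300i → escape time 3
(row=2, col=4): c = 0.7200 + -0.6300i → escape time 3
(row=3, col=0): c = 0.0800 + -1.1700i → escape time 3
(row=3, col=1): c = 0.2400 + -1.1700i → escape time 2
(row=3, col=2): c = 0.4000 + -1.1700i → escape time 2
(row=3, col=3): c = 0.5600 + -1.1700i → escape time 2
(row=3, col=4): c = 0.7200 + -1.1700i → escape time 2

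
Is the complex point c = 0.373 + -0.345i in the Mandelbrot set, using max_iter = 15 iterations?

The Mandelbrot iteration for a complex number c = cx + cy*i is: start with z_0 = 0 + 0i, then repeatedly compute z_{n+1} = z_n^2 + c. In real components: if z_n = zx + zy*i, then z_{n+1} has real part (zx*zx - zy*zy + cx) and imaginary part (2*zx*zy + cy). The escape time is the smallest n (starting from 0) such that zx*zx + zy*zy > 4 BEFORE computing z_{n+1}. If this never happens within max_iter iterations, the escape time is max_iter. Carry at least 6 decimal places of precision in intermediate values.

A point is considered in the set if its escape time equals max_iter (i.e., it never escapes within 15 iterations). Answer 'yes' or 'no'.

Answer: yes

Derivation:
z_0 = 0 + 0i, c = 0.3730 + -0.3450i
Iter 1: z = 0.3730 + -0.3450i, |z|^2 = 0.2582
Iter 2: z = 0.3931 + -0.6024i, |z|^2 = 0.5174
Iter 3: z = 0.1647 + -0.8186i, |z|^2 = 0.6972
Iter 4: z = -0.2700 + -0.6146i, |z|^2 = 0.4506
Iter 5: z = 0.0681 + -0.0132i, |z|^2 = 0.0048
Iter 6: z = 0.3775 + -0.3468i, |z|^2 = 0.2627
Iter 7: z = 0.3952 + -0.6068i, |z|^2 = 0.5244
Iter 8: z = 0.1610 + -0.8246i, |z|^2 = 0.7060
Iter 9: z = -0.2811 + -0.6105i, |z|^2 = 0.4517
Iter 10: z = 0.0793 + -0.0017i, |z|^2 = 0.0063
Iter 11: z = 0.3793 + -0.3453i, |z|^2 = 0.2631
Iter 12: z = 0.3976 + -0.6069i, |z|^2 = 0.5265
Iter 13: z = 0.1628 + -0.8277i, |z|^2 = 0.7115
Iter 14: z = -0.2855 + -0.6144i, |z|^2 = 0.4591
Did not escape in 15 iterations → in set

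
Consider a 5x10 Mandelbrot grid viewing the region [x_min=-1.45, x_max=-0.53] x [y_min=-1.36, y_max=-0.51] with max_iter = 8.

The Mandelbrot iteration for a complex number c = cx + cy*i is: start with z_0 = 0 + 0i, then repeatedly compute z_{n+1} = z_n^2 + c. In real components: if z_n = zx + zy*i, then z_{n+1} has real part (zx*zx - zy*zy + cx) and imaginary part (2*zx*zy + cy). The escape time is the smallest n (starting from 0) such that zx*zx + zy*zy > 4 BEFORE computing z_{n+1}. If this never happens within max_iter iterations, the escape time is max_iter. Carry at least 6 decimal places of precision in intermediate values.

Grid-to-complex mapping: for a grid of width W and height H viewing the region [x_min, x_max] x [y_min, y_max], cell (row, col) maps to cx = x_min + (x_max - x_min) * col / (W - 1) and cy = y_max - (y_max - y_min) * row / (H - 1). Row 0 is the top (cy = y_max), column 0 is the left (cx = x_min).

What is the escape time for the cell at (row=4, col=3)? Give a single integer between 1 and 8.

z_0 = 0 + 0i, c = -0.7600 + -0.8878i
Iter 1: z = -0.7600 + -0.8878i, |z|^2 = 1.3657
Iter 2: z = -0.9705 + 0.4616i, |z|^2 = 1.1551
Iter 3: z = -0.0311 + -1.7839i, |z|^2 = 3.1832
Iter 4: z = -3.9412 + -0.7766i, |z|^2 = 16.1366
Escaped at iteration 4

Answer: 4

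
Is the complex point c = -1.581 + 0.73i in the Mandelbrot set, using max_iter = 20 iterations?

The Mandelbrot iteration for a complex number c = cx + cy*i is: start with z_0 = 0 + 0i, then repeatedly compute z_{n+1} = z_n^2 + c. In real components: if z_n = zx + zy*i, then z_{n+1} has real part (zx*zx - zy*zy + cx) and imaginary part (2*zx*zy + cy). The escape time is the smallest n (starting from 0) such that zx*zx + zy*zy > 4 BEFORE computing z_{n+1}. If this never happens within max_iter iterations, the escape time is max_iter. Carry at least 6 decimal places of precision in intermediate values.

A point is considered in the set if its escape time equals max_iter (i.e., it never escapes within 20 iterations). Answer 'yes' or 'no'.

Answer: no

Derivation:
z_0 = 0 + 0i, c = -1.5810 + 0.7300i
Iter 1: z = -1.5810 + 0.7300i, |z|^2 = 3.0325
Iter 2: z = 0.3857 + -1.5783i, |z|^2 = 2.6396
Iter 3: z = -3.9232 + -0.4873i, |z|^2 = 15.6288
Escaped at iteration 3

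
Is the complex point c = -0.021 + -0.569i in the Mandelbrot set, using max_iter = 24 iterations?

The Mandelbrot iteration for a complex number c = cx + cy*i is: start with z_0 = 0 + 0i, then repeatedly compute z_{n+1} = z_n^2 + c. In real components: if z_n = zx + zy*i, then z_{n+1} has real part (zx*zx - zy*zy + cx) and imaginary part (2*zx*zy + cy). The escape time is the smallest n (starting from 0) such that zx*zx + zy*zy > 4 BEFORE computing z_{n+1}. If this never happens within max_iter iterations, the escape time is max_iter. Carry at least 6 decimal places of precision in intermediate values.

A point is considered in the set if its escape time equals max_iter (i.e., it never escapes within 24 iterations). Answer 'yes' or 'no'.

Answer: yes

Derivation:
z_0 = 0 + 0i, c = -0.0210 + -0.5690i
Iter 1: z = -0.0210 + -0.5690i, |z|^2 = 0.3242
Iter 2: z = -0.3443 + -0.5451i, |z|^2 = 0.4157
Iter 3: z = -0.1996 + -0.1936i, |z|^2 = 0.0773
Iter 4: z = -0.0187 + -0.4917i, |z|^2 = 0.2421
Iter 5: z = -0.2624 + -0.5507i, |z|^2 = 0.3721
Iter 6: z = -0.2553 + -0.2800i, |z|^2 = 0.1436
Iter 7: z = -0.0342 + -0.4260i, |z|^2 = 0.1827
Iter 8: z = -0.2013 + -0.5399i, |z|^2 = 0.3320
Iter 9: z = -0.2719 + -0.3516i, |z|^2 = 0.1976
Iter 10: z = -0.0707 + -0.3778i, |z|^2 = 0.1477
Iter 11: z = -0.1587 + -0.5156i, |z|^2 = 0.2910
Iter 12: z = -0.2616 + -0.4053i, |z|^2 = 0.2328
Iter 13: z = -0.1168 + -0.3569i, |z|^2 = 0.1410
Iter 14: z = -0.1347 + -0.4856i, |z|^2 = 0.2540
Iter 15: z = -0.2387 + -0.4382i, |z|^2 = 0.2489
Iter 16: z = -0.1560 + -0.3599i, |z|^2 = 0.1538
Iter 17: z = -0.1262 + -0.4567i, |z|^2 = 0.2245
Iter 18: z = -0.2137 + -0.4538i, |z|^2 = 0.2516
Iter 19: z = -0.1813 + -0.3751i, |z|^2 = 0.1735
Iter 20: z = -0.1288 + -0.4330i, |z|^2 = 0.2041
Iter 21: z = -0.1919 + -0.4574i, |z|^2 = 0.2461
Iter 22: z = -0.1934 + -0.3934i, |z|^2 = 0.1922
Iter 23: z = -0.1384 + -0.4168i, |z|^2 = 0.1929
Did not escape in 24 iterations → in set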